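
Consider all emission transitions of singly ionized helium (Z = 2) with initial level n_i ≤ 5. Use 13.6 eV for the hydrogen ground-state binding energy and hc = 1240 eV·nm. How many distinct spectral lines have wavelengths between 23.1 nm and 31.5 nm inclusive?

Enumerate all n_i → n_f pairs with 1 ≤ n_f < n_i ≤ 5 and compute λ = 1240 / [13.6·4·(1/n_f² − 1/n_i²)].
Lines falling in [23.1, 31.5] nm: 5→1 (23.74 nm), 4→1 (24.31 nm), 3→1 (25.64 nm), 2→1 (30.39 nm).

4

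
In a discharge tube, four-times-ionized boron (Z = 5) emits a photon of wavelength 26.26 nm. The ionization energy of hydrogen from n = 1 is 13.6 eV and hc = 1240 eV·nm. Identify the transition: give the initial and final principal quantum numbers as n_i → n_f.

The photon energy is ΔE = hc/λ = 1240 / 26.26 = 47.22 eV.
With Z = 5, ΔE = 340.0 × (1/n_f² − 1/n_i²), so 1/n_f² − 1/n_i² = 0.1389.
Trying n_f = 2 gives 1/n_i² = 0.1111, i.e. n_i ≈ 3; this pair matches.

n_i = 3, n_f = 2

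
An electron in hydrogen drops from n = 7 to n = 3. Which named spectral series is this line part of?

The series is set by the lower level: n_f = 3 is the Paschen series.

Paschen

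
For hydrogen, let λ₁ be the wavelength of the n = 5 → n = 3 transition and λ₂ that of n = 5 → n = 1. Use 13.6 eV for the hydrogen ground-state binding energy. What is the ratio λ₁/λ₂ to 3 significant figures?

λ ∝ 1/ΔE ∝ 1/(1/n_f² − 1/n_i²), and the Z² and hc factors cancel in the ratio.
λ₁/λ₂ = (1/1² − 1/5²)/(1/3² − 1/5²) = 0.9600/0.07111 = 13.5.

13.5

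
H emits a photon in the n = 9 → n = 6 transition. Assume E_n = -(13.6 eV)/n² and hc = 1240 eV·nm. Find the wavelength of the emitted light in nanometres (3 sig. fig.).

ΔE = 13.60 × (1/6² − 1/9²) = 13.60 × 0.01543 = 0.2099 eV.
λ = hc/ΔE = 1240 / 0.2099 = 5910 nm.

5910 nm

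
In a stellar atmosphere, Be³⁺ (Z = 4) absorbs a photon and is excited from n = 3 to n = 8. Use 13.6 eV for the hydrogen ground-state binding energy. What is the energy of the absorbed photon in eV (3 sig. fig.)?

The Bohr energies scale as Z², so for Z = 4: E_n = −217.6/n² eV.
E_8 = −217.6/64 = −3.400 eV and E_3 = −217.6/9 = −24.18 eV.
The photon energy is |E_8 − E_3| = 20.8 eV.

20.8 eV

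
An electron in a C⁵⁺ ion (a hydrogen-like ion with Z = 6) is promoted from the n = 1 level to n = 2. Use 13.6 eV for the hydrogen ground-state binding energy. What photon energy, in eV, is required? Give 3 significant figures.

The Bohr energies scale as Z², so for Z = 6: E_n = −489.6/n² eV.
E_2 = −489.6/4 = −122.4 eV and E_1 = −489.6/1 = −489.6 eV.
The photon energy is |E_2 − E_1| = 367 eV.

367 eV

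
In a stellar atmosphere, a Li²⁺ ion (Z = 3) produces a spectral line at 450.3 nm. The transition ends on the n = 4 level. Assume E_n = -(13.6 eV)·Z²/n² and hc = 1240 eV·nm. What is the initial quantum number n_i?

n_i = 5

The photon energy is ΔE = hc/λ = 1240 / 450.3 = 2.754 eV.
With Z = 3, ΔE = 122.4 × (1/n_f² − 1/n_i²), so 1/n_f² − 1/n_i² = 0.02250.
With n_f = 4: 1/n_i² = 1/16 − 0.02250 = 0.04000, so n_i ≈ 5.00.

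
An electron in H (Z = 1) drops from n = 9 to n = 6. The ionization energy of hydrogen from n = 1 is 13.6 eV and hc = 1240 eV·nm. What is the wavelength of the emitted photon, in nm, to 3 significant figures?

ΔE = 13.60 × (1/6² − 1/9²) = 13.60 × 0.01543 = 0.2099 eV.
λ = hc/ΔE = 1240 / 0.2099 = 5910 nm.

5910 nm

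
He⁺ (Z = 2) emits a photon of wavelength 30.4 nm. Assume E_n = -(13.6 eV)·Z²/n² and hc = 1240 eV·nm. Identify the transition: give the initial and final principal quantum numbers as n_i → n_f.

n_i = 2, n_f = 1

The photon energy is ΔE = hc/λ = 1240 / 30.4 = 40.79 eV.
With Z = 2, ΔE = 54.40 × (1/n_f² − 1/n_i²), so 1/n_f² − 1/n_i² = 0.7498.
Trying n_f = 1 gives 1/n_i² = 0.2502, i.e. n_i ≈ 2; this pair matches.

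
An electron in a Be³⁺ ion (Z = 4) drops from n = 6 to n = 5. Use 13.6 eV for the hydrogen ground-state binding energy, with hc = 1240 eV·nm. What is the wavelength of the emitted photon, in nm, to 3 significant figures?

For Z = 4 the level energies scale as Z², so the effective Rydberg energy is 13.6 × 16 = 217.6 eV.
ΔE = 217.6 × (1/5² − 1/6²) = 217.6 × 0.01222 = 2.660 eV.
λ = hc/ΔE = 1240 / 2.660 = 466 nm.

466 nm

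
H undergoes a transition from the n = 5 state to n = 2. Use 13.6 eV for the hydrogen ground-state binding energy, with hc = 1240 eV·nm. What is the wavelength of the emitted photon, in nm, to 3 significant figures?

434 nm

ΔE = 13.60 × (1/2² − 1/5²) = 13.60 × 0.2100 = 2.856 eV.
λ = hc/ΔE = 1240 / 2.856 = 434 nm.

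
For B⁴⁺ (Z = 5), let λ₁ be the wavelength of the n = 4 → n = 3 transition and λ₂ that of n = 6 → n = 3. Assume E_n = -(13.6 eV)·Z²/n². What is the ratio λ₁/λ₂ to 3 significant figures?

1.71

λ ∝ 1/ΔE ∝ 1/(1/n_f² − 1/n_i²), and the Z² and hc factors cancel in the ratio.
λ₁/λ₂ = (1/3² − 1/6²)/(1/3² − 1/4²) = 0.08333/0.04861 = 1.71.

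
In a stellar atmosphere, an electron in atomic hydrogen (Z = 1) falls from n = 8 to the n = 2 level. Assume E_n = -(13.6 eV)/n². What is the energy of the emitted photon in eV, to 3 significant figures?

E_8 = −13.60/64 = −0.2125 eV and E_2 = −13.60/4 = −3.400 eV.
The photon energy is |E_8 − E_2| = 3.19 eV.

3.19 eV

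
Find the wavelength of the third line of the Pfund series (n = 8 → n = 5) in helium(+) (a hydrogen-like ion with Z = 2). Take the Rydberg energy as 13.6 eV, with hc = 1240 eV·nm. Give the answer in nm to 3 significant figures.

The Pfund series terminates on n_f = 5; the third line has n_i = 5+3 = 8.
ΔE = 54.40 × (1/5² − 1/8²) = 1.326 eV.
λ = 1240 / 1.326 = 935 nm.

935 nm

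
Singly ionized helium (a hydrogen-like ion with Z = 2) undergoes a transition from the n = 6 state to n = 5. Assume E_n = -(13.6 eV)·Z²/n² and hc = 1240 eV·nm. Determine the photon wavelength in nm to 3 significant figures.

For Z = 2 the level energies scale as Z², so the effective Rydberg energy is 13.6 × 4 = 54.40 eV.
ΔE = 54.40 × (1/5² − 1/6²) = 54.40 × 0.01222 = 0.6649 eV.
λ = hc/ΔE = 1240 / 0.6649 = 1860 nm.

1860 nm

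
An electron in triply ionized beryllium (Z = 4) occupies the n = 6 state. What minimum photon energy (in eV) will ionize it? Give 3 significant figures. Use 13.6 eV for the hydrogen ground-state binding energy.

6.04 eV

E_n = −13.6 Z²/n² = −217.6/n² eV for Z = 4.
E_6 = −217.6/36 = −6.04 eV, so ionization (to E = 0) requires 6.04 eV.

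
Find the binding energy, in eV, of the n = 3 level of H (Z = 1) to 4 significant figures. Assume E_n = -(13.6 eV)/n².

E_3 = −13.60/9 = −1.511 eV, so ionization (to E = 0) requires 1.511 eV.

1.511 eV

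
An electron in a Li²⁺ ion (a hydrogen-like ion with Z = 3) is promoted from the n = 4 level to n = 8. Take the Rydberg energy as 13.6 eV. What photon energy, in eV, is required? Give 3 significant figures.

5.74 eV

The Bohr energies scale as Z², so for Z = 3: E_n = −122.4/n² eV.
E_8 = −122.4/64 = −1.913 eV and E_4 = −122.4/16 = −7.650 eV.
The photon energy is |E_8 − E_4| = 5.74 eV.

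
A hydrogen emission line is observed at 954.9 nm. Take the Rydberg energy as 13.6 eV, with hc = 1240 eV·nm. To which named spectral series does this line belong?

Paschen

ΔE = 1240/954.9 = 1.299 eV.
This matches 13.6 × (1/3² − 1/8²), so n_f = 3: the Paschen series.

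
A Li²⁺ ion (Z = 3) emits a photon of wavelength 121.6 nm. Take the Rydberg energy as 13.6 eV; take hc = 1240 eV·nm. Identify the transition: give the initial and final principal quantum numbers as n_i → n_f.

n_i = 6, n_f = 3

The photon energy is ΔE = hc/λ = 1240 / 121.6 = 10.20 eV.
With Z = 3, ΔE = 122.4 × (1/n_f² − 1/n_i²), so 1/n_f² − 1/n_i² = 0.08331.
Trying n_f = 3 gives 1/n_i² = 0.02780, i.e. n_i ≈ 6; this pair matches.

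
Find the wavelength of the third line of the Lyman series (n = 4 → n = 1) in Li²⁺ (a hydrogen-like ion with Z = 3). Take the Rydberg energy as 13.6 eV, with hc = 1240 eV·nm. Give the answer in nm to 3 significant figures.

10.8 nm

The Lyman series terminates on n_f = 1; the third line has n_i = 1+3 = 4.
ΔE = 122.4 × (1/1² − 1/4²) = 114.8 eV.
λ = 1240 / 114.8 = 10.8 nm.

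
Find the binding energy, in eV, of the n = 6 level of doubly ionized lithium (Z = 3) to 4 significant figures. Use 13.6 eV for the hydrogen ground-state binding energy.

3.400 eV

E_n = −13.6 Z²/n² = −122.4/n² eV for Z = 3.
E_6 = −122.4/36 = −3.400 eV, so ionization (to E = 0) requires 3.400 eV.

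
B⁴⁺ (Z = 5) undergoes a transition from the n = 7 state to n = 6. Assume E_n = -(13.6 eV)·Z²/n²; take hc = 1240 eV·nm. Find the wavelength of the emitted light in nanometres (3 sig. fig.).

For Z = 5 the level energies scale as Z², so the effective Rydberg energy is 13.6 × 25 = 340.0 eV.
ΔE = 340.0 × (1/6² − 1/7²) = 340.0 × 0.007370 = 2.506 eV.
λ = hc/ΔE = 1240 / 2.506 = 495 nm.

495 nm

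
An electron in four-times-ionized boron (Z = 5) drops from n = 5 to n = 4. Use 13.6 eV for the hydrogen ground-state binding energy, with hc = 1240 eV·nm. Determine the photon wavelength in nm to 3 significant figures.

162 nm

For Z = 5 the level energies scale as Z², so the effective Rydberg energy is 13.6 × 25 = 340.0 eV.
ΔE = 340.0 × (1/4² − 1/5²) = 340.0 × 0.02250 = 7.650 eV.
λ = hc/ΔE = 1240 / 7.650 = 162 nm.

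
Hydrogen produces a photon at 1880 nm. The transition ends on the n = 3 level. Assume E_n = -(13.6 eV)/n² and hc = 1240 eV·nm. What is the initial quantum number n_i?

n_i = 4

The photon energy is ΔE = hc/λ = 1240 / 1880 = 0.6596 eV.
With Z = 1, ΔE = 13.60 × (1/n_f² − 1/n_i²), so 1/n_f² − 1/n_i² = 0.04850.
With n_f = 3: 1/n_i² = 1/9 − 0.04850 = 0.06261, so n_i ≈ 4.00.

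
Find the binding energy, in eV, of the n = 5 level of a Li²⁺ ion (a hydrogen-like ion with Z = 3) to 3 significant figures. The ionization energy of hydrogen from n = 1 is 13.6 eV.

E_n = −13.6 Z²/n² = −122.4/n² eV for Z = 3.
E_5 = −122.4/25 = −4.90 eV, so ionization (to E = 0) requires 4.90 eV.

4.90 eV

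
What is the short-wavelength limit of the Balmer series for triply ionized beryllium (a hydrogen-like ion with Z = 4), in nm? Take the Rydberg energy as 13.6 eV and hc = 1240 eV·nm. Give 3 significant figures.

22.8 nm

The Balmer series has lower level n_f = 2; the series limit corresponds to n_i → ∞.
ΔE_max = 13.6 × 16 / 2² = 54.40 eV.
λ_min = 1240 / 54.40 = 22.8 nm.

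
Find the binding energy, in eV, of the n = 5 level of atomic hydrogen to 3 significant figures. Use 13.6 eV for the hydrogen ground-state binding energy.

0.544 eV

E_5 = −13.60/25 = −0.544 eV, so ionization (to E = 0) requires 0.544 eV.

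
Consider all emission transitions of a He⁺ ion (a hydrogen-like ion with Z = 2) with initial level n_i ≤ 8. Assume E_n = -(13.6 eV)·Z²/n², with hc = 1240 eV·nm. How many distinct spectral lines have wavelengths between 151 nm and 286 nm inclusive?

Enumerate all n_i → n_f pairs with 1 ≤ n_f < n_i ≤ 8 and compute λ = 1240 / [13.6·4·(1/n_f² − 1/n_i²)].
Lines falling in [151, 286] nm: 3→2 (164.1 nm), 8→3 (238.7 nm), 7→3 (251.3 nm), 6→3 (273.5 nm).

4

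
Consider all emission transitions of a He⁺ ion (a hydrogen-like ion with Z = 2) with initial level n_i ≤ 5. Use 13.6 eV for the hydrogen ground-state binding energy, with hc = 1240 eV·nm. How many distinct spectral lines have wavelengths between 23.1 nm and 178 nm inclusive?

7

Enumerate all n_i → n_f pairs with 1 ≤ n_f < n_i ≤ 5 and compute λ = 1240 / [13.6·4·(1/n_f² − 1/n_i²)].
Lines falling in [23.1, 178] nm: 5→1 (23.74 nm), 4→1 (24.31 nm), 3→1 (25.64 nm), 2→1 (30.39 nm), 5→2 (108.5 nm), 4→2 (121.6 nm), 3→2 (164.1 nm).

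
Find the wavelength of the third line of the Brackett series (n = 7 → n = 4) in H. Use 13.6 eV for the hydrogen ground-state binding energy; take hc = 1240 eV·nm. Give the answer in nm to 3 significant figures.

2170 nm

The Brackett series terminates on n_f = 4; the third line has n_i = 4+3 = 7.
ΔE = 13.60 × (1/4² − 1/7²) = 0.5724 eV.
λ = 1240 / 0.5724 = 2170 nm.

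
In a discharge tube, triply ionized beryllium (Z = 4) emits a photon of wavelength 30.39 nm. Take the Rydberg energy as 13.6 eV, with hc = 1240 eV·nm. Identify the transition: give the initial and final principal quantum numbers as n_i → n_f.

n_i = 4, n_f = 2

The photon energy is ΔE = hc/λ = 1240 / 30.39 = 40.80 eV.
With Z = 4, ΔE = 217.6 × (1/n_f² − 1/n_i²), so 1/n_f² − 1/n_i² = 0.1875.
Trying n_f = 2 gives 1/n_i² = 0.06249, i.e. n_i ≈ 4; this pair matches.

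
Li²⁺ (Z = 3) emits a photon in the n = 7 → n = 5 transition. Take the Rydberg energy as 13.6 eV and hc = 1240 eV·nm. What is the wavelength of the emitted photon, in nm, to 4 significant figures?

517.1 nm

For Z = 3 the level energies scale as Z², so the effective Rydberg energy is 13.6 × 9 = 122.4 eV.
ΔE = 122.4 × (1/5² − 1/7²) = 122.4 × 0.01959 = 2.398 eV.
λ = hc/ΔE = 1240 / 2.398 = 517.1 nm.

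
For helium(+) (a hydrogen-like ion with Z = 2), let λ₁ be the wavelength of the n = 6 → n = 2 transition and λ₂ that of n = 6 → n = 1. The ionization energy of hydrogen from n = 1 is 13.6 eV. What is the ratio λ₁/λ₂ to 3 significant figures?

λ ∝ 1/ΔE ∝ 1/(1/n_f² − 1/n_i²), and the Z² and hc factors cancel in the ratio.
λ₁/λ₂ = (1/1² − 1/6²)/(1/2² − 1/6²) = 0.9722/0.2222 = 4.38.

4.38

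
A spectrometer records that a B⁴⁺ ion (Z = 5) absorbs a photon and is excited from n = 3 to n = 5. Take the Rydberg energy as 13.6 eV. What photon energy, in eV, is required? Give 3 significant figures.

24.2 eV

The Bohr energies scale as Z², so for Z = 5: E_n = −340.0/n² eV.
E_5 = −340.0/25 = −13.60 eV and E_3 = −340.0/9 = −37.78 eV.
The photon energy is |E_5 − E_3| = 24.2 eV.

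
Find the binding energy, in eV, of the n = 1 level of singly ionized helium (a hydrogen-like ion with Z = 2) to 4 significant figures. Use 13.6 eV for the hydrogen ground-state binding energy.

54.40 eV

E_n = −13.6 Z²/n² = −54.40/n² eV for Z = 2.
E_1 = −54.40/1 = −54.40 eV, so ionization (to E = 0) requires 54.40 eV.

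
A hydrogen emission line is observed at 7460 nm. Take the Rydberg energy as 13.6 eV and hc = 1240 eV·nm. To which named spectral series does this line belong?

Pfund

ΔE = 1240/7460 = 0.1662 eV.
This matches 13.6 × (1/5² − 1/6²), so n_f = 5: the Pfund series.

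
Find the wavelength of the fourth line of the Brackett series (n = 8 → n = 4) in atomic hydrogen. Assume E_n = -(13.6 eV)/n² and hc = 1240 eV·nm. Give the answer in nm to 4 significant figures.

1945 nm

The Brackett series terminates on n_f = 4; the fourth line has n_i = 4+4 = 8.
ΔE = 13.60 × (1/4² − 1/8²) = 0.6375 eV.
λ = 1240 / 0.6375 = 1945 nm.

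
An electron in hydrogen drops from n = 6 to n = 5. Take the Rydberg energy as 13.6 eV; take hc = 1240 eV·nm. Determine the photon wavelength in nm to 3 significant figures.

ΔE = 13.60 × (1/5² − 1/6²) = 13.60 × 0.01222 = 0.1662 eV.
λ = hc/ΔE = 1240 / 0.1662 = 7460 nm.

7460 nm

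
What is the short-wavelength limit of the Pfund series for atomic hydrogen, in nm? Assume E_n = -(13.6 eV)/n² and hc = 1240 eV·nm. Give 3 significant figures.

The Pfund series has lower level n_f = 5; the series limit corresponds to n_i → ∞.
ΔE_max = 13.6 × 1 / 5² = 0.5440 eV.
λ_min = 1240 / 0.5440 = 2280 nm.

2280 nm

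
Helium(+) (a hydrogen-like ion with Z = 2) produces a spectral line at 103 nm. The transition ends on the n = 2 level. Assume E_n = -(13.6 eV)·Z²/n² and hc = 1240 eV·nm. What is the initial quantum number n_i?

n_i = 6

The photon energy is ΔE = hc/λ = 1240 / 103 = 12.04 eV.
With Z = 2, ΔE = 54.40 × (1/n_f² − 1/n_i²), so 1/n_f² − 1/n_i² = 0.2213.
With n_f = 2: 1/n_i² = 1/4 − 0.2213 = 0.02870, so n_i ≈ 5.90.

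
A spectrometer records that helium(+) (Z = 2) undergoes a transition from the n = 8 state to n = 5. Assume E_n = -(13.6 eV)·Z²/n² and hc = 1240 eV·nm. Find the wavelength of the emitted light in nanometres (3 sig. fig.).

935 nm

For Z = 2 the level energies scale as Z², so the effective Rydberg energy is 13.6 × 4 = 54.40 eV.
ΔE = 54.40 × (1/5² − 1/8²) = 54.40 × 0.02438 = 1.326 eV.
λ = hc/ΔE = 1240 / 1.326 = 935 nm.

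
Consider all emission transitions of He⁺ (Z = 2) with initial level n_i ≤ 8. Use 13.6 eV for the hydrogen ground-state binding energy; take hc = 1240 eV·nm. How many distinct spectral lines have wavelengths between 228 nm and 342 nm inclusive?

4

Enumerate all n_i → n_f pairs with 1 ≤ n_f < n_i ≤ 8 and compute λ = 1240 / [13.6·4·(1/n_f² − 1/n_i²)].
Lines falling in [228, 342] nm: 8→3 (238.7 nm), 7→3 (251.3 nm), 6→3 (273.5 nm), 5→3 (320.5 nm).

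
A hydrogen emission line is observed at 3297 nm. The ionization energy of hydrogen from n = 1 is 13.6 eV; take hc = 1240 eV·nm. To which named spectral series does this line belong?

Pfund

ΔE = 1240/3297 = 0.3761 eV.
This matches 13.6 × (1/5² − 1/9²), so n_f = 5: the Pfund series.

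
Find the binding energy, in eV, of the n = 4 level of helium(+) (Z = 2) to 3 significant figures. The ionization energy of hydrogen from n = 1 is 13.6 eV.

E_n = −13.6 Z²/n² = −54.40/n² eV for Z = 2.
E_4 = −54.40/16 = −3.40 eV, so ionization (to E = 0) requires 3.40 eV.

3.40 eV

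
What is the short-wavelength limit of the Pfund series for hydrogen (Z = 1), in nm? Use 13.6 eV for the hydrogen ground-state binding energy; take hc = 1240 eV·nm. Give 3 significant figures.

2280 nm

The Pfund series has lower level n_f = 5; the series limit corresponds to n_i → ∞.
ΔE_max = 13.6 × 1 / 5² = 0.5440 eV.
λ_min = 1240 / 0.5440 = 2280 nm.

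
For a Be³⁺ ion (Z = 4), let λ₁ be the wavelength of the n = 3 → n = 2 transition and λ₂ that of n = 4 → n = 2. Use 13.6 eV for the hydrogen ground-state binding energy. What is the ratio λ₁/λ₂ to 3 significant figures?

1.35

λ ∝ 1/ΔE ∝ 1/(1/n_f² − 1/n_i²), and the Z² and hc factors cancel in the ratio.
λ₁/λ₂ = (1/2² − 1/4²)/(1/2² − 1/3²) = 0.1875/0.1389 = 1.35.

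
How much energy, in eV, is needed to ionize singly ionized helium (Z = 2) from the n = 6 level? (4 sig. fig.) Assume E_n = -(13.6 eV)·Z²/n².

1.511 eV

E_n = −13.6 Z²/n² = −54.40/n² eV for Z = 2.
E_6 = −54.40/36 = −1.511 eV, so ionization (to E = 0) requires 1.511 eV.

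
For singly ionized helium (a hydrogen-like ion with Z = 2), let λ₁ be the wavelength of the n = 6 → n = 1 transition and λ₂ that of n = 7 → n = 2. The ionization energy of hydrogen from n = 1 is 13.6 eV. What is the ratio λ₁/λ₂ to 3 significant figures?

0.236

λ ∝ 1/ΔE ∝ 1/(1/n_f² − 1/n_i²), and the Z² and hc factors cancel in the ratio.
λ₁/λ₂ = (1/2² − 1/7²)/(1/1² − 1/6²) = 0.2296/0.9722 = 0.236.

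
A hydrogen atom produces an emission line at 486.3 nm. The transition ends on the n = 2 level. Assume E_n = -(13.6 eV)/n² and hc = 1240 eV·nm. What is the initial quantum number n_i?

n_i = 4

The photon energy is ΔE = hc/λ = 1240 / 486.3 = 2.550 eV.
With Z = 1, ΔE = 13.60 × (1/n_f² − 1/n_i²), so 1/n_f² − 1/n_i² = 0.1875.
With n_f = 2: 1/n_i² = 1/4 − 0.1875 = 0.06251, so n_i ≈ 4.00.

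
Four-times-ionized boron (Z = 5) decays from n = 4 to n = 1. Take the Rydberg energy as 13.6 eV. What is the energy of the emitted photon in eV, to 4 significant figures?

318.8 eV

The Bohr energies scale as Z², so for Z = 5: E_n = −340.0/n² eV.
E_4 = −340.0/16 = −21.25 eV and E_1 = −340.0/1 = −340.0 eV.
The photon energy is |E_4 − E_1| = 318.8 eV.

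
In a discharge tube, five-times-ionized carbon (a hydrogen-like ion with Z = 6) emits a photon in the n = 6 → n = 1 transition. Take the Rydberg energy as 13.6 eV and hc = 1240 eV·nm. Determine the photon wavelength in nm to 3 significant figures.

For Z = 6 the level energies scale as Z², so the effective Rydberg energy is 13.6 × 36 = 489.6 eV.
ΔE = 489.6 × (1/1² − 1/6²) = 489.6 × 0.9722 = 476.0 eV.
λ = hc/ΔE = 1240 / 476.0 = 2.61 nm.

2.61 nm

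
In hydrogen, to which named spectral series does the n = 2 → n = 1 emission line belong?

The series is set by the lower level: n_f = 1 is the Lyman series.

Lyman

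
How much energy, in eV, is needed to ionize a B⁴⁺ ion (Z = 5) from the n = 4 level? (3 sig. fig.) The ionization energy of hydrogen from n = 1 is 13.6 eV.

E_n = −13.6 Z²/n² = −340.0/n² eV for Z = 5.
E_4 = −340.0/16 = −21.3 eV, so ionization (to E = 0) requires 21.3 eV.

21.3 eV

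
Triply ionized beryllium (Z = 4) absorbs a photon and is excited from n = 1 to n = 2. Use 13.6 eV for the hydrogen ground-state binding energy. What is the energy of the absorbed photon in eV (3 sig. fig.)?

163 eV

The Bohr energies scale as Z², so for Z = 4: E_n = −217.6/n² eV.
E_2 = −217.6/4 = −54.40 eV and E_1 = −217.6/1 = −217.6 eV.
The photon energy is |E_2 − E_1| = 163 eV.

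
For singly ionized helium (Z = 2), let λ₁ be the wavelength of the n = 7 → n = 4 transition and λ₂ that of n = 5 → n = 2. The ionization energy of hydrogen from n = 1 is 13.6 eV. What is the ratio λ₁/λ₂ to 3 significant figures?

λ ∝ 1/ΔE ∝ 1/(1/n_f² − 1/n_i²), and the Z² and hc factors cancel in the ratio.
λ₁/λ₂ = (1/2² − 1/5²)/(1/4² − 1/7²) = 0.2100/0.04209 = 4.99.

4.99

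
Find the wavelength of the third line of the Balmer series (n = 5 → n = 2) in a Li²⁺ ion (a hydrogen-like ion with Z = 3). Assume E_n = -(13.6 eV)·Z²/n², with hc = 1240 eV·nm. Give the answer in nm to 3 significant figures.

48.2 nm

The Balmer series terminates on n_f = 2; the third line has n_i = 2+3 = 5.
ΔE = 122.4 × (1/2² − 1/5²) = 25.70 eV.
λ = 1240 / 25.70 = 48.2 nm.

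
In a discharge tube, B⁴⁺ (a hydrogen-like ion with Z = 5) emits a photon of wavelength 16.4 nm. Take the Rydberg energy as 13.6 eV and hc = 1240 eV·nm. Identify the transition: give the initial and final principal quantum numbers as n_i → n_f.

n_i = 6, n_f = 2

The photon energy is ΔE = hc/λ = 1240 / 16.4 = 75.61 eV.
With Z = 5, ΔE = 340.0 × (1/n_f² − 1/n_i²), so 1/n_f² − 1/n_i² = 0.2224.
Trying n_f = 2 gives 1/n_i² = 0.02762, i.e. n_i ≈ 6; this pair matches.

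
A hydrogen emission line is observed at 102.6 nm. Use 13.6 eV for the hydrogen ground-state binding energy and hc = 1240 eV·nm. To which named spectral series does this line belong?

ΔE = 1240/102.6 = 12.09 eV.
This matches 13.6 × (1/1² − 1/3²), so n_f = 1: the Lyman series.

Lyman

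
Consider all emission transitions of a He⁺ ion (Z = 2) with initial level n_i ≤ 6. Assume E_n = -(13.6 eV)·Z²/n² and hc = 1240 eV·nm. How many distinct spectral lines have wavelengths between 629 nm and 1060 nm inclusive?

Enumerate all n_i → n_f pairs with 1 ≤ n_f < n_i ≤ 6 and compute λ = 1240 / [13.6·4·(1/n_f² − 1/n_i²)].
Lines falling in [629, 1060] nm: 6→4 (656.5 nm), 5→4 (1013 nm).

2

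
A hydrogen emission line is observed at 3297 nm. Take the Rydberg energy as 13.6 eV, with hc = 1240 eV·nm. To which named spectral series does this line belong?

ΔE = 1240/3297 = 0.3761 eV.
This matches 13.6 × (1/5² − 1/9²), so n_f = 5: the Pfund series.

Pfund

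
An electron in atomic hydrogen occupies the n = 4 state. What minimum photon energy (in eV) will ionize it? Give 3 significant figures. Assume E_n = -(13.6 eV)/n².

0.850 eV

E_4 = −13.60/16 = −0.850 eV, so ionization (to E = 0) requires 0.850 eV.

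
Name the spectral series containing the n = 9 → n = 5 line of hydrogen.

Pfund

The series is set by the lower level: n_f = 5 is the Pfund series.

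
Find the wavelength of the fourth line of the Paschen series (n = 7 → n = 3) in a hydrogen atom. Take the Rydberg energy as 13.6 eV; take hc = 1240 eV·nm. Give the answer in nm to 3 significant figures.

1010 nm

The Paschen series terminates on n_f = 3; the fourth line has n_i = 3+4 = 7.
ΔE = 13.60 × (1/3² − 1/7²) = 1.234 eV.
λ = 1240 / 1.234 = 1010 nm.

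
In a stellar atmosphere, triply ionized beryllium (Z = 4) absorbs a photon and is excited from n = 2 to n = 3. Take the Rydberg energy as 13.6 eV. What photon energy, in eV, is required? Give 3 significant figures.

30.2 eV

The Bohr energies scale as Z², so for Z = 4: E_n = −217.6/n² eV.
E_3 = −217.6/9 = −24.18 eV and E_2 = −217.6/4 = −54.40 eV.
The photon energy is |E_3 − E_2| = 30.2 eV.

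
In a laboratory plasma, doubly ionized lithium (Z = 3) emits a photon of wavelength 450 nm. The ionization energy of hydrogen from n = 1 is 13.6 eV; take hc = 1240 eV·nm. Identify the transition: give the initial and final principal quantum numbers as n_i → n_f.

n_i = 5, n_f = 4

The photon energy is ΔE = hc/λ = 1240 / 450 = 2.756 eV.
With Z = 3, ΔE = 122.4 × (1/n_f² − 1/n_i²), so 1/n_f² − 1/n_i² = 0.02251.
Trying n_f = 4 gives 1/n_i² = 0.03999, i.e. n_i ≈ 5; this pair matches.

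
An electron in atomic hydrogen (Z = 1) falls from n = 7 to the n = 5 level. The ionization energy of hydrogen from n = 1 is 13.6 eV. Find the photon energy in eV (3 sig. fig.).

0.266 eV

E_7 = −13.60/49 = −0.2776 eV and E_5 = −13.60/25 = −0.5440 eV.
The photon energy is |E_7 − E_5| = 0.266 eV.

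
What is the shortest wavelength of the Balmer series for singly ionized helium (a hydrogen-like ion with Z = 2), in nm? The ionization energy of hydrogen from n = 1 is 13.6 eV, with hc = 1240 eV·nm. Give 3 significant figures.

The Balmer series has lower level n_f = 2; the series limit corresponds to n_i → ∞.
ΔE_max = 13.6 × 4 / 2² = 13.60 eV.
λ_min = 1240 / 13.60 = 91.2 nm.

91.2 nm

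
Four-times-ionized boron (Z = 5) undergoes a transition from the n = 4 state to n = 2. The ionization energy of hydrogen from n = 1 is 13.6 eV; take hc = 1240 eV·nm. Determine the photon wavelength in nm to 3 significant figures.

19.5 nm

For Z = 5 the level energies scale as Z², so the effective Rydberg energy is 13.6 × 25 = 340.0 eV.
ΔE = 340.0 × (1/2² − 1/4²) = 340.0 × 0.1875 = 63.75 eV.
λ = hc/ΔE = 1240 / 63.75 = 19.5 nm.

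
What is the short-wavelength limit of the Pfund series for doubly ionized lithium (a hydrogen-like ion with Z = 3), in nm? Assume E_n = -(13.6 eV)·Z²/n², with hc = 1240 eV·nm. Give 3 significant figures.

The Pfund series has lower level n_f = 5; the series limit corresponds to n_i → ∞.
ΔE_max = 13.6 × 9 / 5² = 4.896 eV.
λ_min = 1240 / 4.896 = 253 nm.

253 nm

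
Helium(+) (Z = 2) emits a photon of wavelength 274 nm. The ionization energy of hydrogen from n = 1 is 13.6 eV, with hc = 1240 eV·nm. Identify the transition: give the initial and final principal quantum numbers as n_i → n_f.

n_i = 6, n_f = 3

The photon energy is ΔE = hc/λ = 1240 / 274 = 4.526 eV.
With Z = 2, ΔE = 54.40 × (1/n_f² − 1/n_i²), so 1/n_f² − 1/n_i² = 0.08319.
Trying n_f = 3 gives 1/n_i² = 0.02792, i.e. n_i ≈ 6; this pair matches.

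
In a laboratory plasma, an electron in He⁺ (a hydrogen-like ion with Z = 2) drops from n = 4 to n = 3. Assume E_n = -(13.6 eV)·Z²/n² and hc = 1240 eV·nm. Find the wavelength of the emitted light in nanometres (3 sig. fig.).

For Z = 2 the level energies scale as Z², so the effective Rydberg energy is 13.6 × 4 = 54.40 eV.
ΔE = 54.40 × (1/3² − 1/4²) = 54.40 × 0.04861 = 2.644 eV.
λ = hc/ΔE = 1240 / 2.644 = 469 nm.

469 nm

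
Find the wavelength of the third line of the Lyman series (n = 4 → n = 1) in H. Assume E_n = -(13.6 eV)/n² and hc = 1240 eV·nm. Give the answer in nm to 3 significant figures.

The Lyman series terminates on n_f = 1; the third line has n_i = 1+3 = 4.
ΔE = 13.60 × (1/1² − 1/4²) = 12.75 eV.
λ = 1240 / 12.75 = 97.3 nm.

97.3 nm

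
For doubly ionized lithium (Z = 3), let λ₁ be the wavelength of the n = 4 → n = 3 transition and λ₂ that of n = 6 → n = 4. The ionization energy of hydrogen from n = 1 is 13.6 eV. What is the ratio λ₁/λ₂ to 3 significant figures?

λ ∝ 1/ΔE ∝ 1/(1/n_f² − 1/n_i²), and the Z² and hc factors cancel in the ratio.
λ₁/λ₂ = (1/4² − 1/6²)/(1/3² − 1/4²) = 0.03472/0.04861 = 0.714.

0.714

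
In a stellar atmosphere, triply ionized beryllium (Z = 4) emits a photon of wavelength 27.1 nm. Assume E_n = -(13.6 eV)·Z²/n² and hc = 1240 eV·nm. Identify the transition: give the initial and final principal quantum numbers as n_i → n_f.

n_i = 5, n_f = 2

The photon energy is ΔE = hc/λ = 1240 / 27.1 = 45.76 eV.
With Z = 4, ΔE = 217.6 × (1/n_f² − 1/n_i²), so 1/n_f² − 1/n_i² = 0.2103.
Trying n_f = 2 gives 1/n_i² = 0.03972, i.e. n_i ≈ 5; this pair matches.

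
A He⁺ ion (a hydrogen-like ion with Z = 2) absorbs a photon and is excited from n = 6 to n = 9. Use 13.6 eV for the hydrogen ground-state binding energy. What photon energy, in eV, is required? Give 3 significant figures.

0.840 eV

The Bohr energies scale as Z², so for Z = 2: E_n = −54.40/n² eV.
E_9 = −54.40/81 = −0.6716 eV and E_6 = −54.40/36 = −1.511 eV.
The photon energy is |E_9 − E_6| = 0.840 eV.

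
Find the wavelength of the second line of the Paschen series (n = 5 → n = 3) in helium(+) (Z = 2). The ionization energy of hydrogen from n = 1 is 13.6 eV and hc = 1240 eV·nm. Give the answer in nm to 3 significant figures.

321 nm

The Paschen series terminates on n_f = 3; the second line has n_i = 3+2 = 5.
ΔE = 54.40 × (1/3² − 1/5²) = 3.868 eV.
λ = 1240 / 3.868 = 321 nm.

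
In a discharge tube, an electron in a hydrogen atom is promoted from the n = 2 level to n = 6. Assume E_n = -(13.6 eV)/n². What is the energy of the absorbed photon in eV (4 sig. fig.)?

3.022 eV

E_6 = −13.60/36 = −0.3778 eV and E_2 = −13.60/4 = −3.400 eV.
The photon energy is |E_6 − E_2| = 3.022 eV.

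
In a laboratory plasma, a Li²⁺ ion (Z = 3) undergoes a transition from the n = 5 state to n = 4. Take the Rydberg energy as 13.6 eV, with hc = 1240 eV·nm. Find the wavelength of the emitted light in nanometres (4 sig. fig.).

450.3 nm

For Z = 3 the level energies scale as Z², so the effective Rydberg energy is 13.6 × 9 = 122.4 eV.
ΔE = 122.4 × (1/4² − 1/5²) = 122.4 × 0.02250 = 2.754 eV.
λ = hc/ΔE = 1240 / 2.754 = 450.3 nm.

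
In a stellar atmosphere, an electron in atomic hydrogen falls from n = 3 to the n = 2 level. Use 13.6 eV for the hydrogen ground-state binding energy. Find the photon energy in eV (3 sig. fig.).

E_3 = −13.60/9 = −1.511 eV and E_2 = −13.60/4 = −3.400 eV.
The photon energy is |E_3 − E_2| = 1.89 eV.

1.89 eV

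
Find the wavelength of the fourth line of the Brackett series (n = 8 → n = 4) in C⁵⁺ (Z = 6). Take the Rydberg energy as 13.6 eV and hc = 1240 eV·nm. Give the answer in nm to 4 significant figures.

54.03 nm

The Brackett series terminates on n_f = 4; the fourth line has n_i = 4+4 = 8.
ΔE = 489.6 × (1/4² − 1/8²) = 22.95 eV.
λ = 1240 / 22.95 = 54.03 nm.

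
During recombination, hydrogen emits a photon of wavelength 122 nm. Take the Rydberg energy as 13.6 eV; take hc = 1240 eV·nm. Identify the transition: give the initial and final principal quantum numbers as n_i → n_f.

The photon energy is ΔE = hc/λ = 1240 / 122 = 10.16 eV.
With Z = 1, ΔE = 13.60 × (1/n_f² − 1/n_i²), so 1/n_f² − 1/n_i² = 0.7473.
Trying n_f = 1 gives 1/n_i² = 0.2527, i.e. n_i ≈ 2; this pair matches.

n_i = 2, n_f = 1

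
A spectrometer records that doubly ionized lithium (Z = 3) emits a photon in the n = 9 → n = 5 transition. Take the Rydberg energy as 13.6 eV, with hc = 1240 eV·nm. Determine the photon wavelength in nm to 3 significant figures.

366 nm

For Z = 3 the level energies scale as Z², so the effective Rydberg energy is 13.6 × 9 = 122.4 eV.
ΔE = 122.4 × (1/5² − 1/9²) = 122.4 × 0.02765 = 3.385 eV.
λ = hc/ΔE = 1240 / 3.385 = 366 nm.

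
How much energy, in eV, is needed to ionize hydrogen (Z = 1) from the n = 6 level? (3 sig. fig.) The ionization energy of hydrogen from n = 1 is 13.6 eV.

0.378 eV

E_6 = −13.60/36 = −0.378 eV, so ionization (to E = 0) requires 0.378 eV.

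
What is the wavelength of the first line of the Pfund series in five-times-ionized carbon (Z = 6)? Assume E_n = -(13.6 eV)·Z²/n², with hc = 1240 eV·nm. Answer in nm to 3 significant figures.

207 nm

The Pfund series terminates on n_f = 5; the first line has n_i = 5+1 = 6.
ΔE = 489.6 × (1/5² − 1/6²) = 5.984 eV.
λ = 1240 / 5.984 = 207 nm.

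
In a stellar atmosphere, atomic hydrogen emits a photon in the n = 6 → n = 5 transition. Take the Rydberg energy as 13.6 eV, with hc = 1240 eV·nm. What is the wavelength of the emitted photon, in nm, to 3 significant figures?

7460 nm

ΔE = 13.60 × (1/5² − 1/6²) = 13.60 × 0.01222 = 0.1662 eV.
λ = hc/ΔE = 1240 / 0.1662 = 7460 nm.
This line belongs to the Pfund series.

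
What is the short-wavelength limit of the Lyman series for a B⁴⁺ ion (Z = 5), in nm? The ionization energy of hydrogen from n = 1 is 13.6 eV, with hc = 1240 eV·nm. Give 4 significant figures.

3.647 nm

The Lyman series has lower level n_f = 1; the series limit corresponds to n_i → ∞.
ΔE_max = 13.6 × 25 / 1² = 340.0 eV.
λ_min = 1240 / 340.0 = 3.647 nm.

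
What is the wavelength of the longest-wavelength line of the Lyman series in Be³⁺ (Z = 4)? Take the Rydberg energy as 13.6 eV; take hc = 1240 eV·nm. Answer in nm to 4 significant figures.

The Lyman series terminates on n_f = 1; the first line has n_i = 1+1 = 2.
ΔE = 217.6 × (1/1² − 1/2²) = 163.2 eV.
λ = 1240 / 163.2 = 7.598 nm.

7.598 nm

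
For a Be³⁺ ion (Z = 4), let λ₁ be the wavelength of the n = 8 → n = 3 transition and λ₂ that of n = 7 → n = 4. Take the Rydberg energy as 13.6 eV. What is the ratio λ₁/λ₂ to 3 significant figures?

λ ∝ 1/ΔE ∝ 1/(1/n_f² − 1/n_i²), and the Z² and hc factors cancel in the ratio.
λ₁/λ₂ = (1/4² − 1/7²)/(1/3² − 1/8²) = 0.04209/0.09549 = 0.441.

0.441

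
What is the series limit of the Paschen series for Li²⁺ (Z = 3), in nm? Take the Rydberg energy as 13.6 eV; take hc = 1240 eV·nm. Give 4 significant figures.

91.18 nm

The Paschen series has lower level n_f = 3; the series limit corresponds to n_i → ∞.
ΔE_max = 13.6 × 9 / 3² = 13.60 eV.
λ_min = 1240 / 13.60 = 91.18 nm.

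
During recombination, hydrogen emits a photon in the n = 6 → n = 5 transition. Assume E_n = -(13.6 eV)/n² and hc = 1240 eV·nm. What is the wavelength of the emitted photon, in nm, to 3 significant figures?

7460 nm

ΔE = 13.60 × (1/5² − 1/6²) = 13.60 × 0.01222 = 0.1662 eV.
λ = hc/ΔE = 1240 / 0.1662 = 7460 nm.
This line belongs to the Pfund series.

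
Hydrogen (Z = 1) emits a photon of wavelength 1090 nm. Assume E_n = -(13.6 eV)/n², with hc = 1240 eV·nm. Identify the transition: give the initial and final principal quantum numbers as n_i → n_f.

The photon energy is ΔE = hc/λ = 1240 / 1090 = 1.138 eV.
With Z = 1, ΔE = 13.60 × (1/n_f² − 1/n_i²), so 1/n_f² − 1/n_i² = 0.08365.
Trying n_f = 3 gives 1/n_i² = 0.02746, i.e. n_i ≈ 6; this pair matches.

n_i = 6, n_f = 3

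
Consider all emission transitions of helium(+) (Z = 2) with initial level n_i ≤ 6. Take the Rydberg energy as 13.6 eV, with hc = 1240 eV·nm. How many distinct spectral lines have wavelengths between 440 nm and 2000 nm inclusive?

4

Enumerate all n_i → n_f pairs with 1 ≤ n_f < n_i ≤ 6 and compute λ = 1240 / [13.6·4·(1/n_f² − 1/n_i²)].
Lines falling in [440, 2000] nm: 4→3 (468.9 nm), 6→4 (656.5 nm), 5→4 (1013 nm), 6→5 (1865 nm).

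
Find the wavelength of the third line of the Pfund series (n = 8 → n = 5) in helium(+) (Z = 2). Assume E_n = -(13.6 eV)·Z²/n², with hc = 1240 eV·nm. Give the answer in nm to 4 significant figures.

The Pfund series terminates on n_f = 5; the third line has n_i = 5+3 = 8.
ΔE = 54.40 × (1/5² − 1/8²) = 1.326 eV.
λ = 1240 / 1.326 = 935.1 nm.

935.1 nm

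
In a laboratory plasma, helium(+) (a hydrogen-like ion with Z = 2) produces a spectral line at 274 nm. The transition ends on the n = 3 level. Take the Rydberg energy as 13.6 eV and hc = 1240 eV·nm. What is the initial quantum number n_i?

n_i = 6

The photon energy is ΔE = hc/λ = 1240 / 274 = 4.526 eV.
With Z = 2, ΔE = 54.40 × (1/n_f² − 1/n_i²), so 1/n_f² − 1/n_i² = 0.08319.
With n_f = 3: 1/n_i² = 1/9 − 0.08319 = 0.02792, so n_i ≈ 5.98.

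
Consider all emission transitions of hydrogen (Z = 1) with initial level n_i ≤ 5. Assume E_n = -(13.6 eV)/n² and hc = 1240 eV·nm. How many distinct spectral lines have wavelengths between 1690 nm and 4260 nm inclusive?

2

Enumerate all n_i → n_f pairs with 1 ≤ n_f < n_i ≤ 5 and compute λ = 1240 / [13.6·1·(1/n_f² − 1/n_i²)].
Lines falling in [1690, 4260] nm: 4→3 (1876 nm), 5→4 (4052 nm).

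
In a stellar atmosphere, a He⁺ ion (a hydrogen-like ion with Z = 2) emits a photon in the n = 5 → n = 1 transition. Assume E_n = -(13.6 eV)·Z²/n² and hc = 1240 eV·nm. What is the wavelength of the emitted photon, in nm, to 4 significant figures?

23.74 nm

For Z = 2 the level energies scale as Z², so the effective Rydberg energy is 13.6 × 4 = 54.40 eV.
ΔE = 54.40 × (1/1² − 1/5²) = 54.40 × 0.9600 = 52.22 eV.
λ = hc/ΔE = 1240 / 52.22 = 23.74 nm.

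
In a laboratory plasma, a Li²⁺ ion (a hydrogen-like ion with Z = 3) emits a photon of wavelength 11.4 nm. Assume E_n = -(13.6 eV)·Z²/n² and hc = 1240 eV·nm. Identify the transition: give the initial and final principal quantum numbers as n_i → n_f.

The photon energy is ΔE = hc/λ = 1240 / 11.4 = 108.8 eV.
With Z = 3, ΔE = 122.4 × (1/n_f² − 1/n_i²), so 1/n_f² − 1/n_i² = 0.8887.
Trying n_f = 1 gives 1/n_i² = 0.1113, i.e. n_i ≈ 3; this pair matches.

n_i = 3, n_f = 1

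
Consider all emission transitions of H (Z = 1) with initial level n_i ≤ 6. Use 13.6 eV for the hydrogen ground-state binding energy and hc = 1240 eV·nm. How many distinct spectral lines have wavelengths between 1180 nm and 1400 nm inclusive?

1

Enumerate all n_i → n_f pairs with 1 ≤ n_f < n_i ≤ 6 and compute λ = 1240 / [13.6·1·(1/n_f² − 1/n_i²)].
Lines falling in [1180, 1400] nm: 5→3 (1282 nm).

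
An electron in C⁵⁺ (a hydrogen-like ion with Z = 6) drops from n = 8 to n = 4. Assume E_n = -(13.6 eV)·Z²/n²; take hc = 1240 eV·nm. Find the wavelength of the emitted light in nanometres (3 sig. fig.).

For Z = 6 the level energies scale as Z², so the effective Rydberg energy is 13.6 × 36 = 489.6 eV.
ΔE = 489.6 × (1/4² − 1/8²) = 489.6 × 0.04688 = 22.95 eV.
λ = hc/ΔE = 1240 / 22.95 = 54.0 nm.

54.0 nm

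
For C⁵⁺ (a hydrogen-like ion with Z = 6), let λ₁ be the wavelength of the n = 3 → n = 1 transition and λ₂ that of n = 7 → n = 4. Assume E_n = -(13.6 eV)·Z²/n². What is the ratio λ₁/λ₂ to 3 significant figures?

0.0474

λ ∝ 1/ΔE ∝ 1/(1/n_f² − 1/n_i²), and the Z² and hc factors cancel in the ratio.
λ₁/λ₂ = (1/4² − 1/7²)/(1/1² − 1/3²) = 0.04209/0.8889 = 0.0474.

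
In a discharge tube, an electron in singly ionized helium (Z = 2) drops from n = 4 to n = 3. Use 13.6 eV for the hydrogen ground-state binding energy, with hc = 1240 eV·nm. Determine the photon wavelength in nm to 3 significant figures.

For Z = 2 the level energies scale as Z², so the effective Rydberg energy is 13.6 × 4 = 54.40 eV.
ΔE = 54.40 × (1/3² − 1/4²) = 54.40 × 0.04861 = 2.644 eV.
λ = hc/ΔE = 1240 / 2.644 = 469 nm.

469 nm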